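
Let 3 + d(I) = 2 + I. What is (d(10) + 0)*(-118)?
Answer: -1062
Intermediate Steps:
d(I) = -1 + I (d(I) = -3 + (2 + I) = -1 + I)
(d(10) + 0)*(-118) = ((-1 + 10) + 0)*(-118) = (9 + 0)*(-118) = 9*(-118) = -1062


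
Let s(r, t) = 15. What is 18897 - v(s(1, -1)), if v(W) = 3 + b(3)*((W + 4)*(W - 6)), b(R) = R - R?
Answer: 18894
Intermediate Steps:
b(R) = 0
v(W) = 3 (v(W) = 3 + 0*((W + 4)*(W - 6)) = 3 + 0*((4 + W)*(-6 + W)) = 3 + 0*((-6 + W)*(4 + W)) = 3 + 0 = 3)
18897 - v(s(1, -1)) = 18897 - 1*3 = 18897 - 3 = 18894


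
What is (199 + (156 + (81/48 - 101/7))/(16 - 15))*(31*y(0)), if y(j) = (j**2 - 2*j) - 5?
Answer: -5941615/112 ≈ -53050.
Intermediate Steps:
y(j) = -5 + j**2 - 2*j
(199 + (156 + (81/48 - 101/7))/(16 - 15))*(31*y(0)) = (199 + (156 + (81/48 - 101/7))/(16 - 15))*(31*(-5 + 0**2 - 2*0)) = (199 + (156 + (81*(1/48) - 101*1/7))/1)*(31*(-5 + 0 + 0)) = (199 + (156 + (27/16 - 101/7))*1)*(31*(-5)) = (199 + (156 - 1427/112)*1)*(-155) = (199 + (16045/112)*1)*(-155) = (199 + 16045/112)*(-155) = (38333/112)*(-155) = -5941615/112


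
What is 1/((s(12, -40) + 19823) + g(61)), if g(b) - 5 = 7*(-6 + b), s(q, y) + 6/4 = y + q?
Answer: 2/40367 ≈ 4.9545e-5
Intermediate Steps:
s(q, y) = -3/2 + q + y (s(q, y) = -3/2 + (y + q) = -3/2 + (q + y) = -3/2 + q + y)
g(b) = -37 + 7*b (g(b) = 5 + 7*(-6 + b) = 5 + (-42 + 7*b) = -37 + 7*b)
1/((s(12, -40) + 19823) + g(61)) = 1/(((-3/2 + 12 - 40) + 19823) + (-37 + 7*61)) = 1/((-59/2 + 19823) + (-37 + 427)) = 1/(39587/2 + 390) = 1/(40367/2) = 2/40367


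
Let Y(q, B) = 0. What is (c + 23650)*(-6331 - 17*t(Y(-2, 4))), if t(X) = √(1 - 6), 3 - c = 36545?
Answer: 81619252 + 219164*I*√5 ≈ 8.1619e+7 + 4.9007e+5*I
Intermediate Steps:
c = -36542 (c = 3 - 1*36545 = 3 - 36545 = -36542)
t(X) = I*√5 (t(X) = √(-5) = I*√5)
(c + 23650)*(-6331 - 17*t(Y(-2, 4))) = (-36542 + 23650)*(-6331 - 17*I*√5) = -12892*(-6331 - 17*I*√5) = 81619252 + 219164*I*√5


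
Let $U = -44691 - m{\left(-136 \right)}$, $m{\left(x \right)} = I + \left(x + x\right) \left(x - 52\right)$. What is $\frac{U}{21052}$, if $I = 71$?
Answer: $- \frac{47949}{10526} \approx -4.5553$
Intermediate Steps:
$m{\left(x \right)} = 71 + 2 x \left(-52 + x\right)$ ($m{\left(x \right)} = 71 + \left(x + x\right) \left(x - 52\right) = 71 + 2 x \left(-52 + x\right)$)
$U = -95898$ ($U = -44691 - \left(71 - -14144 + 2 \left(-136\right)^{2}\right) = -44691 - \left(71 + 14144 + 2 \cdot 18496\right) = -44691 - \left(71 + 14144 + 36992\right) = -44691 - 51207 = -95898$)
$\frac{U}{21052} = - \frac{95898}{21052} = \left(-95898\right) \frac{1}{21052} = - \frac{47949}{10526}$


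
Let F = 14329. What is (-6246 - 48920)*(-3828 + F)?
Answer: -579298166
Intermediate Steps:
(-6246 - 48920)*(-3828 + F) = (-6246 - 48920)*(-3828 + 14329) = -55166*10501 = -579298166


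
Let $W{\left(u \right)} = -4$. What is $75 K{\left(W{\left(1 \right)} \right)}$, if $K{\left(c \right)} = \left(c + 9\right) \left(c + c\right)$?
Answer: $-3000$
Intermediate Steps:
$K{\left(c \right)} = 2 c \left(9 + c\right)$ ($K{\left(c \right)} = \left(9 + c\right) 2 c = 2 c \left(9 + c\right)$)
$75 K{\left(W{\left(1 \right)} \right)} = 75 \cdot 2 \left(-4\right) \left(9 - 4\right) = 75 \cdot 2 \left(-4\right) 5 = 75 \left(-40\right) = -3000$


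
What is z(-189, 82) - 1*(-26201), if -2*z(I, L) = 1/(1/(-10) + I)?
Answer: 49546096/1891 ≈ 26201.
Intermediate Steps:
z(I, L) = -1/(2*(-⅒ + I)) (z(I, L) = -1/(2*(1/(-10) + I)) = -1/(2*(-⅒ + I)))
z(-189, 82) - 1*(-26201) = -5/(-1 + 10*(-189)) - 1*(-26201) = -5/(-1 - 1890) + 26201 = -5/(-1891) + 26201 = -5*(-1/1891) + 26201 = 5/1891 + 26201 = 49546096/1891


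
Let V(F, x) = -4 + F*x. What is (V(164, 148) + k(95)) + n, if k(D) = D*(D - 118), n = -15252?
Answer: 6831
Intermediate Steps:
k(D) = D*(-118 + D)
(V(164, 148) + k(95)) + n = ((-4 + 164*148) + 95*(-118 + 95)) - 15252 = ((-4 + 24272) + 95*(-23)) - 15252 = (24268 - 2185) - 15252 = 22083 - 15252 = 6831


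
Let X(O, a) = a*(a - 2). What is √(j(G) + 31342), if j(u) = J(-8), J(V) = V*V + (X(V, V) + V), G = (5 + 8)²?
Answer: √31478 ≈ 177.42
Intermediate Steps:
G = 169 (G = 13² = 169)
X(O, a) = a*(-2 + a)
J(V) = V + V² + V*(-2 + V) (J(V) = V*V + (V*(-2 + V) + V) = V² + (V + V*(-2 + V)) = V + V² + V*(-2 + V))
j(u) = 136 (j(u) = -8*(-1 + 2*(-8)) = -8*(-1 - 16) = -8*(-17) = 136)
√(j(G) + 31342) = √(136 + 31342) = √31478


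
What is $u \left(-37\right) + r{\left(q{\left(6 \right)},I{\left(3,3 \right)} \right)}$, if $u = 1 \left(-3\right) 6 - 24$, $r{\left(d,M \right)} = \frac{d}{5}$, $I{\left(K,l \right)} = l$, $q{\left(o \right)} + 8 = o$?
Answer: $\frac{7768}{5} \approx 1553.6$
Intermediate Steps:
$q{\left(o \right)} = -8 + o$
$r{\left(d,M \right)} = \frac{d}{5}$ ($r{\left(d,M \right)} = d \frac{1}{5} = \frac{d}{5}$)
$u = -42$ ($u = \left(-3\right) 6 - 24 = -18 - 24 = -42$)
$u \left(-37\right) + r{\left(q{\left(6 \right)},I{\left(3,3 \right)} \right)} = \left(-42\right) \left(-37\right) + \frac{-8 + 6}{5} = 1554 + \frac{1}{5} \left(-2\right) = 1554 - \frac{2}{5} = \frac{7768}{5}$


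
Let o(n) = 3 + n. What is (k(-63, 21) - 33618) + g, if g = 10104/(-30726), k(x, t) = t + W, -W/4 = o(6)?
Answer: -172236277/5121 ≈ -33633.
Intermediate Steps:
W = -36 (W = -4*(3 + 6) = -4*9 = -36)
k(x, t) = -36 + t (k(x, t) = t - 36 = -36 + t)
g = -1684/5121 (g = 10104*(-1/30726) = -1684/5121 ≈ -0.32884)
(k(-63, 21) - 33618) + g = ((-36 + 21) - 33618) - 1684/5121 = (-15 - 33618) - 1684/5121 = -33633 - 1684/5121 = -172236277/5121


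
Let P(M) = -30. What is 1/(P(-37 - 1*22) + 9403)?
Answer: 1/9373 ≈ 0.00010669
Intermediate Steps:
1/(P(-37 - 1*22) + 9403) = 1/(-30 + 9403) = 1/9373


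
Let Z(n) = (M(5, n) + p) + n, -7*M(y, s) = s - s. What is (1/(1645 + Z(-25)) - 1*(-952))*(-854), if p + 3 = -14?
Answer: -186178954/229 ≈ -8.1301e+5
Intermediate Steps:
M(y, s) = 0 (M(y, s) = -(s - s)/7 = -⅐*0 = 0)
p = -17 (p = -3 - 14 = -17)
Z(n) = -17 + n (Z(n) = (0 - 17) + n = -17 + n)
(1/(1645 + Z(-25)) - 1*(-952))*(-854) = (1/(1645 + (-17 - 25)) - 1*(-952))*(-854) = (1/(1645 - 42) + 952)*(-854) = (1/1603 + 952)*(-854) = (1526057/1603)*(-854) = -186178954/229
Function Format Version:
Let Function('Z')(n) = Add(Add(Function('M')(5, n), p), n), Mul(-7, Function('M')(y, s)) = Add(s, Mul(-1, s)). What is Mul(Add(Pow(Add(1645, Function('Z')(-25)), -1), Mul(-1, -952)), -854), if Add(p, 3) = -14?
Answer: Rational(-186178954, 229) ≈ -8.1301e+5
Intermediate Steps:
Function('M')(y, s) = 0 (Function('M')(y, s) = Mul(Rational(-1, 7), Add(s, Mul(-1, s))) = Mul(Rational(-1, 7), 0) = 0)
p = -17 (p = Add(-3, -14) = -17)
Function('Z')(n) = Add(-17, n) (Function('Z')(n) = Add(Add(0, -17), n) = Add(-17, n))
Mul(Add(Pow(Add(1645, Function('Z')(-25)), -1), Mul(-1, -952)), -854) = Mul(Add(Pow(Add(1645, Add(-17, -25)), -1), Mul(-1, -952)), -854) = Mul(Add(Pow(Add(1645, -42), -1), 952), -854) = Mul(Add(Pow(1603, -1), 952), -854) = Mul(Add(Rational(1, 1603), 952), -854) = Mul(Rational(1526057, 1603), -854) = Rational(-186178954, 229)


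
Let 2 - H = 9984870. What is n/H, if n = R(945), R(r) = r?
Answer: -945/9984868 ≈ -9.4643e-5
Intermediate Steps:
H = -9984868 (H = 2 - 1*9984870 = 2 - 9984870 = -9984868)
n = 945
n/H = 945/(-9984868) = 945*(-1/9984868) = -945/9984868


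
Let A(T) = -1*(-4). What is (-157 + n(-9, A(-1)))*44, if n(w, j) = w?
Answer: -7304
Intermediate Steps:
A(T) = 4
(-157 + n(-9, A(-1)))*44 = (-157 - 9)*44 = -166*44 = -7304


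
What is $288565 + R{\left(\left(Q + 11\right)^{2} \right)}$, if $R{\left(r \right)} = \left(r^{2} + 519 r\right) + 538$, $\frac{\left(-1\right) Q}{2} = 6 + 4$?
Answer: $337703$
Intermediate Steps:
$Q = -20$ ($Q = - 2 \left(6 + 4\right) = \left(-2\right) 10 = -20$)
$R{\left(r \right)} = 538 + r^{2} + 519 r$
$288565 + R{\left(\left(Q + 11\right)^{2} \right)} = 288565 + \left(538 + \left(\left(-20 + 11\right)^{2}\right)^{2} + 519 \left(-20 + 11\right)^{2}\right) = 288565 + \left(538 + \left(\left(-9\right)^{2}\right)^{2} + 519 \left(-9\right)^{2}\right) = 288565 + \left(538 + 81^{2} + 519 \cdot 81\right) = 288565 + \left(538 + 6561 + 42039\right) = 288565 + 49138 = 337703$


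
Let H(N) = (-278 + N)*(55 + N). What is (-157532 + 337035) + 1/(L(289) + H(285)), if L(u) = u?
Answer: 479093508/2669 ≈ 1.7950e+5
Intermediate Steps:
(-157532 + 337035) + 1/(L(289) + H(285)) = (-157532 + 337035) + 1/(289 + (-15290 + 285² - 223*285)) = 179503 + 1/(289 + (-15290 + 81225 - 63555)) = 179503 + 1/(289 + 2380) = 179503 + 1/2669 = 479093508/2669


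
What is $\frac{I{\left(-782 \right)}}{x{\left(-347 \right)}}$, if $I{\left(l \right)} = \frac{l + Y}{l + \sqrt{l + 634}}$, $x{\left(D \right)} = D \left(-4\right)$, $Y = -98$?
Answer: $\frac{21505}{26531273} + \frac{55 i \sqrt{37}}{26531273} \approx 0.00081055 + 1.261 \cdot 10^{-5} i$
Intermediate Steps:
$x{\left(D \right)} = - 4 D$
$I{\left(l \right)} = \frac{-98 + l}{l + \sqrt{634 + l}}$ ($I{\left(l \right)} = \frac{l - 98}{l + \sqrt{l + 634}} = \frac{-98 + l}{l + \sqrt{634 + l}}$)
$\frac{I{\left(-782 \right)}}{x{\left(-347 \right)}} = \frac{\frac{1}{-782 + \sqrt{634 - 782}} \left(-98 - 782\right)}{\left(-4\right) \left(-347\right)} = \frac{\frac{1}{-782 + \sqrt{-148}} \left(-880\right)}{1388} = \frac{1}{-782 + 2 i \sqrt{37}} \left(-880\right) \frac{1}{1388} = - \frac{880}{-782 + 2 i \sqrt{37}} \cdot \frac{1}{1388} = - \frac{220}{347 \left(-782 + 2 i \sqrt{37}\right)}$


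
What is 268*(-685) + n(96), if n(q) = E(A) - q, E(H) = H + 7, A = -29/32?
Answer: -5877437/32 ≈ -1.8367e+5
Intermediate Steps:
A = -29/32 (A = -29*1/32 = -29/32 ≈ -0.90625)
E(H) = 7 + H
n(q) = 195/32 - q (n(q) = (7 - 29/32) - q = 195/32 - q)
268*(-685) + n(96) = 268*(-685) + (195/32 - 1*96) = -183580 + (195/32 - 96) = -183580 - 2877/32 = -5877437/32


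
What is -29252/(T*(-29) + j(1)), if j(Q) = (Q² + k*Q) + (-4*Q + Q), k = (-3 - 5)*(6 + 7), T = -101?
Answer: -29252/2823 ≈ -10.362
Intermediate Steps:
k = -104 (k = -8*13 = -104)
j(Q) = Q² - 107*Q (j(Q) = (Q² - 104*Q) + (-4*Q + Q) = (Q² - 104*Q) - 3*Q = Q² - 107*Q)
-29252/(T*(-29) + j(1)) = -29252/(-101*(-29) + 1*(-107 + 1)) = -29252/(2929 + 1*(-106)) = -29252/(2929 - 106) = -29252/2823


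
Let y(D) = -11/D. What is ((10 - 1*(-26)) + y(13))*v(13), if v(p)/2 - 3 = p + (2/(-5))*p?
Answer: 49356/65 ≈ 759.32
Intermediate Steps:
v(p) = 6 + 6*p/5 (v(p) = 6 + 2*(p + (2/(-5))*p) = 6 + 2*(p + (2*(-⅕))*p) = 6 + 2*(p - 2*p/5) = 6 + 2*(3*p/5) = 6 + 6*p/5)
((10 - 1*(-26)) + y(13))*v(13) = ((10 - 1*(-26)) - 11/13)*(6 + (6/5)*13) = ((10 + 26) - 11*1/13)*(6 + 78/5) = (36 - 11/13)*(108/5) = (457/13)*(108/5) = 49356/65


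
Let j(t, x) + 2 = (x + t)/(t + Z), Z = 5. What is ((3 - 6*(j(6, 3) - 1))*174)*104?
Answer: 3202992/11 ≈ 2.9118e+5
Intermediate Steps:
j(t, x) = -2 + (t + x)/(5 + t) (j(t, x) = -2 + (x + t)/(t + 5) = -2 + (t + x)/(5 + t))
((3 - 6*(j(6, 3) - 1))*174)*104 = ((3 - 6*((-10 + 3 - 1*6)/(5 + 6) - 1))*174)*104 = ((3 - 6*((-10 + 3 - 6)/11 - 1))*174)*104 = ((3 - 6*((1/11)*(-13) - 1))*174)*104 = ((3 - 6*(-13/11 - 1))*174)*104 = ((3 - 6*(-24)/11)*174)*104 = ((3 - 1*(-144/11))*174)*104 = ((3 + 144/11)*174)*104 = ((177/11)*174)*104 = (30798/11)*104 = 3202992/11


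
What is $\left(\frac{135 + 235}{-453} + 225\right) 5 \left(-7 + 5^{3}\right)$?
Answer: $\frac{59917450}{453} \approx 1.3227 \cdot 10^{5}$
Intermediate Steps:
$\left(\frac{135 + 235}{-453} + 225\right) 5 \left(-7 + 5^{3}\right) = \left(370 \left(- \frac{1}{453}\right) + 225\right) 5 \left(-7 + 125\right) = \left(- \frac{370}{453} + 225\right) 5 \cdot 118 = \frac{101555}{453} \cdot 590 = \frac{59917450}{453}$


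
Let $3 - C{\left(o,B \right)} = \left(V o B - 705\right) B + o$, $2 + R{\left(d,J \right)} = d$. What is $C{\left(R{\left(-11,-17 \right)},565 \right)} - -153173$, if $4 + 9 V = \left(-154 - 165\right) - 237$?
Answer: $- \frac{2318994374}{9} \approx -2.5767 \cdot 10^{8}$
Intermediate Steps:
$V = - \frac{560}{9}$ ($V = - \frac{4}{9} + \frac{\left(-154 - 165\right) - 237}{9} = - \frac{4}{9} + \frac{-319 - 237}{9} = - \frac{4}{9} + \frac{1}{9} \left(-556\right) = - \frac{4}{9} - \frac{556}{9} = - \frac{560}{9} \approx -62.222$)
$R{\left(d,J \right)} = -2 + d$
$C{\left(o,B \right)} = 3 - o - B \left(-705 - \frac{560 B o}{9}\right)$ ($C{\left(o,B \right)} = 3 - \left(\left(- \frac{560 o}{9} B - 705\right) B + o\right) = 3 - \left(\left(- \frac{560 B o}{9} - 705\right) B + o\right) = 3 - \left(\left(-705 - \frac{560 B o}{9}\right) B + o\right) = 3 - \left(B \left(-705 - \frac{560 B o}{9}\right) + o\right) = 3 - \left(o + B \left(-705 - \frac{560 B o}{9}\right)\right) = 3 - o - B \left(-705 - \frac{560 B o}{9}\right)$)
$C{\left(R{\left(-11,-17 \right)},565 \right)} - -153173 = \left(3 - \left(-2 - 11\right) + 705 \cdot 565 + \frac{560 \left(-2 - 11\right) 565^{2}}{9}\right) - -153173 = \left(3 - -13 + 398325 + \frac{560}{9} \left(-13\right) 319225\right) + 153173 = \left(3 + 13 + 398325 - \frac{2323958000}{9}\right) + 153173 = - \frac{2320372931}{9} + 153173 = - \frac{2318994374}{9}$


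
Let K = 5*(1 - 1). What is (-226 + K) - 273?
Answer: -499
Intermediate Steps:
K = 0 (K = 5*0 = 0)
(-226 + K) - 273 = (-226 + 0) - 273 = -226 - 273 = -499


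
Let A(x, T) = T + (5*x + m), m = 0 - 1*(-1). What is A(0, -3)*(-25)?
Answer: 50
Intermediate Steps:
m = 1 (m = 0 + 1 = 1)
A(x, T) = 1 + T + 5*x (A(x, T) = T + (5*x + 1) = T + (1 + 5*x) = 1 + T + 5*x)
A(0, -3)*(-25) = (1 - 3 + 5*0)*(-25) = (1 - 3 + 0)*(-25) = -2*(-25) = 50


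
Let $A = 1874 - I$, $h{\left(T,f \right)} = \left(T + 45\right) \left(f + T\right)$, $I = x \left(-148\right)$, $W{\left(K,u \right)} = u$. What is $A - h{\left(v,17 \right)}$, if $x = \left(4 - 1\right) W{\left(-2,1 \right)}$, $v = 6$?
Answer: $1145$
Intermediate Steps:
$x = 3$ ($x = \left(4 - 1\right) 1 = 3 \cdot 1 = 3$)
$I = -444$ ($I = 3 \left(-148\right) = -444$)
$h{\left(T,f \right)} = \left(45 + T\right) \left(T + f\right)$
$A = 2318$ ($A = 1874 - -444 = 1874 + 444 = 2318$)
$A - h{\left(v,17 \right)} = 2318 - \left(6^{2} + 45 \cdot 6 + 45 \cdot 17 + 6 \cdot 17\right) = 2318 - \left(36 + 270 + 765 + 102\right) = 2318 - 1173 = 1145$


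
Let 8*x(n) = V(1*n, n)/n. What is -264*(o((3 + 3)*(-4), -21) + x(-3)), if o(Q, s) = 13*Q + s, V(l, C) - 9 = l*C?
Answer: 88110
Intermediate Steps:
V(l, C) = 9 + C*l (V(l, C) = 9 + l*C = 9 + C*l)
o(Q, s) = s + 13*Q
x(n) = (9 + n²)/(8*n) (x(n) = ((9 + n*(1*n))/n)/8 = ((9 + n*n)/n)/8 = ((9 + n²)/n)/8 = (9 + n²)/(8*n))
-264*(o((3 + 3)*(-4), -21) + x(-3)) = -264*((-21 + 13*((3 + 3)*(-4))) + (⅛)*(9 + (-3)²)/(-3)) = -264*((-21 + 13*(6*(-4))) + (⅛)*(-⅓)*(9 + 9)) = -264*((-21 + 13*(-24)) + (⅛)*(-⅓)*18) = -264*((-21 - 312) - ¾) = -264*(-333 - ¾) = -264*(-1335/4) = 88110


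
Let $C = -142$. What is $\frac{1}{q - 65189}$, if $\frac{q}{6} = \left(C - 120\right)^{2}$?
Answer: $\frac{1}{346675} \approx 2.8845 \cdot 10^{-6}$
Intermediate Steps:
$q = 411864$ ($q = 6 \left(-142 - 120\right)^{2} = 6 \left(-262\right)^{2} = 6 \cdot 68644 = 411864$)
$\frac{1}{q - 65189} = \frac{1}{411864 - 65189} = \frac{1}{346675}$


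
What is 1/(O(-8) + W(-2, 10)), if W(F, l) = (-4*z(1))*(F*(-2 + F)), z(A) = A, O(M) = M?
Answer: -1/40 ≈ -0.025000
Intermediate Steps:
W(F, l) = -4*F*(-2 + F) (W(F, l) = (-4*1)*(F*(-2 + F)) = -4*F*(-2 + F))
1/(O(-8) + W(-2, 10)) = 1/(-8 + 4*(-2)*(2 - 1*(-2))) = 1/(-8 + 4*(-2)*(2 + 2)) = 1/(-8 + 4*(-2)*4) = 1/(-8 - 32) = 1/(-40) = -1/40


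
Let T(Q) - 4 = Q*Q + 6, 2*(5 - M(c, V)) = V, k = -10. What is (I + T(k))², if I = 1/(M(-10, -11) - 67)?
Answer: 154455184/12769 ≈ 12096.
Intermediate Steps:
M(c, V) = 5 - V/2
T(Q) = 10 + Q² (T(Q) = 4 + (Q*Q + 6) = 4 + (Q² + 6) = 4 + (6 + Q²) = 10 + Q²)
I = -2/113 (I = 1/((5 - ½*(-11)) - 67) = 1/((5 + 11/2) - 67) = 1/(21/2 - 67) = 1/(-113/2) = -2/113 ≈ -0.017699)
(I + T(k))² = (-2/113 + (10 + (-10)²))² = (-2/113 + (10 + 100))² = (-2/113 + 110)² = (12428/113)² = 154455184/12769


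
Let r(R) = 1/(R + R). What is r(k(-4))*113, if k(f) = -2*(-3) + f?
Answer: 113/4 ≈ 28.250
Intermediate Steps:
k(f) = 6 + f
r(R) = 1/(2*R)
r(k(-4))*113 = (1/(2*(6 - 4)))*113 = ((½)/2)*113 = ((½)*(½))*113 = (¼)*113 = 113/4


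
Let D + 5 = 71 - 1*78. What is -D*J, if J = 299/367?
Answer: 3588/367 ≈ 9.7766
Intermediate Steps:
D = -12 (D = -5 + (71 - 1*78) = -5 + (71 - 78) = -5 - 7 = -12)
J = 299/367 (J = 299*(1/367) = 299/367 ≈ 0.81471)
-D*J = -(-12)*299/367 = -1*(-3588/367) = 3588/367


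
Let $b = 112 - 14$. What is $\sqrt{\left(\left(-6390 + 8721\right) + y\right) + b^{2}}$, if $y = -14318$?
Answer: $i \sqrt{2383} \approx 48.816 i$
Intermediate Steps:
$b = 98$ ($b = 112 - 14 = 98$)
$\sqrt{\left(\left(-6390 + 8721\right) + y\right) + b^{2}} = \sqrt{\left(\left(-6390 + 8721\right) - 14318\right) + 98^{2}} = \sqrt{\left(2331 - 14318\right) + 9604} = \sqrt{-11987 + 9604} = \sqrt{-2383} = i \sqrt{2383}$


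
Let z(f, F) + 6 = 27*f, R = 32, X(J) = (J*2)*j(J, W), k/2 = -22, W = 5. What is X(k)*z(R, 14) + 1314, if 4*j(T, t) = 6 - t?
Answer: -17562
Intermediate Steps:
j(T, t) = 3/2 - t/4 (j(T, t) = (6 - t)/4 = 3/2 - t/4)
k = -44 (k = 2*(-22) = -44)
X(J) = J/2 (X(J) = (J*2)*(3/2 - ¼*5) = (2*J)*(3/2 - 5/4) = (2*J)*(¼) = J/2)
z(f, F) = -6 + 27*f
X(k)*z(R, 14) + 1314 = ((½)*(-44))*(-6 + 27*32) + 1314 = -22*(-6 + 864) + 1314 = -22*858 + 1314 = -18876 + 1314 = -17562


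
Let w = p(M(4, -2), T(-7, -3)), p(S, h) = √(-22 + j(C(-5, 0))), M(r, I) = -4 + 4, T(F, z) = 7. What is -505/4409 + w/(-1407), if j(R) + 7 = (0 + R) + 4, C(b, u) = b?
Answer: -505/4409 - I*√30/1407 ≈ -0.11454 - 0.0038928*I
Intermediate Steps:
j(R) = -3 + R (j(R) = -7 + ((0 + R) + 4) = -7 + (R + 4) = -7 + (4 + R) = -3 + R)
M(r, I) = 0
p(S, h) = I*√30 (p(S, h) = √(-22 + (-3 - 5)) = √(-22 - 8) = √(-30) = I*√30)
w = I*√30 ≈ 5.4772*I
-505/4409 + w/(-1407) = -505/4409 + (I*√30)/(-1407) = -505*1/4409 + (I*√30)*(-1/1407) = -505/4409 - I*√30/1407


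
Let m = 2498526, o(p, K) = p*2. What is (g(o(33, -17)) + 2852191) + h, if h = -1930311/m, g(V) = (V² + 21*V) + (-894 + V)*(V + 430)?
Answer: 75487695439/30846 ≈ 2.4472e+6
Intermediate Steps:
o(p, K) = 2*p
g(V) = V² + 21*V + (-894 + V)*(430 + V) (g(V) = (V² + 21*V) + (-894 + V)*(430 + V) = V² + 21*V + (-894 + V)*(430 + V))
h = -23831/30846 (h = -1930311/2498526 = -1930311*1/2498526 = -23831/30846 ≈ -0.77258)
(g(o(33, -17)) + 2852191) + h = ((-384420 - 886*33 + 2*(2*33)²) + 2852191) - 23831/30846 = ((-384420 - 443*66 + 2*66²) + 2852191) - 23831/30846 = ((-384420 - 29238 + 2*4356) + 2852191) - 23831/30846 = ((-384420 - 29238 + 8712) + 2852191) - 23831/30846 = (-404946 + 2852191) - 23831/30846 = 2447245 - 23831/30846 = 75487695439/30846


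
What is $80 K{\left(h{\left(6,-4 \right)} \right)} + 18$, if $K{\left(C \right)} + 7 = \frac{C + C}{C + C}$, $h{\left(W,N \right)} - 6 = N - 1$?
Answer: $-462$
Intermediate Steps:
$h{\left(W,N \right)} = 5 + N$ ($h{\left(W,N \right)} = 6 + \left(N - 1\right) = 6 + \left(-1 + N\right) = 5 + N$)
$K{\left(C \right)} = -6$ ($K{\left(C \right)} = -7 + \frac{C + C}{C + C} = -7 + \frac{2 C}{2 C} = -7 + 2 C \frac{1}{2 C} = -7 + 1 = -6$)
$80 K{\left(h{\left(6,-4 \right)} \right)} + 18 = 80 \left(-6\right) + 18 = -480 + 18 = -462$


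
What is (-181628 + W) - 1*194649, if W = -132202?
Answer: -508479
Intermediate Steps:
(-181628 + W) - 1*194649 = (-181628 - 132202) - 1*194649 = -313830 - 194649 = -508479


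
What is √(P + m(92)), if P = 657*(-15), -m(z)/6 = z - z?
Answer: 3*I*√1095 ≈ 99.272*I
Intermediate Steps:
m(z) = 0 (m(z) = -6*(z - z) = -6*0 = 0)
P = -9855
√(P + m(92)) = √(-9855 + 0) = √(-9855) = 3*I*√1095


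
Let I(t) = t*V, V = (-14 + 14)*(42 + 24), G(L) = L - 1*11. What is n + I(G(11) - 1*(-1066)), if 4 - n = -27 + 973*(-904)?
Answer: 879623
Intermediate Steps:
n = 879623 (n = 4 - (-27 + 973*(-904)) = 4 - (-27 - 879592) = 4 - 1*(-879619) = 4 + 879619 = 879623)
G(L) = -11 + L (G(L) = L - 11 = -11 + L)
V = 0 (V = 0*66 = 0)
I(t) = 0 (I(t) = t*0 = 0)
n + I(G(11) - 1*(-1066)) = 879623 + 0 = 879623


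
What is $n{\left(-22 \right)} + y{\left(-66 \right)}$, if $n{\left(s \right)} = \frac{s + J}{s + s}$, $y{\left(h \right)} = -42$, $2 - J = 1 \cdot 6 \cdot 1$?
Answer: $- \frac{911}{22} \approx -41.409$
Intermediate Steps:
$J = -4$ ($J = 2 - 1 \cdot 6 \cdot 1 = 2 - 6 \cdot 1 = 2 - 6 = -4$)
$n{\left(s \right)} = \frac{-4 + s}{2 s}$ ($n{\left(s \right)} = \frac{s - 4}{s + s} = \frac{-4 + s}{2 s}$)
$n{\left(-22 \right)} + y{\left(-66 \right)} = \frac{-4 - 22}{2 \left(-22\right)} - 42 = \frac{1}{2} \left(- \frac{1}{22}\right) \left(-26\right) - 42 = \frac{13}{22} - 42 = - \frac{911}{22}$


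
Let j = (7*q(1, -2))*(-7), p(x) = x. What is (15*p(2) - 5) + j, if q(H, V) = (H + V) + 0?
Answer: 74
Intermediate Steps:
q(H, V) = H + V
j = 49 (j = (7*(1 - 2))*(-7) = (7*(-1))*(-7) = -7*(-7) = 49)
(15*p(2) - 5) + j = (15*2 - 5) + 49 = (30 - 5) + 49 = 25 + 49 = 74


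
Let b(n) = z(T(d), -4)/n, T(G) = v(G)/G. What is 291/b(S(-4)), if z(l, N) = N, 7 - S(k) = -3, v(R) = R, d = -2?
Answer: -1455/2 ≈ -727.50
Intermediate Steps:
S(k) = 10 (S(k) = 7 - 1*(-3) = 7 + 3 = 10)
T(G) = 1 (T(G) = G/G = 1)
b(n) = -4/n
291/b(S(-4)) = 291/((-4/10)) = 291/((-4*⅒)) = 291/(-⅖) = 291*(-5/2) = -1455/2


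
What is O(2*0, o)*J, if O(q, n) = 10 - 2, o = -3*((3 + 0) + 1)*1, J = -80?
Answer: -640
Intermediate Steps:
o = -12 (o = -3*(3 + 1)*1 = -3*4*1 = -12*1 = -12)
O(q, n) = 8
O(2*0, o)*J = 8*(-80) = -640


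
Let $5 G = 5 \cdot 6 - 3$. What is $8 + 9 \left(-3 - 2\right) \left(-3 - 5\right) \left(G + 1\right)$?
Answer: $2312$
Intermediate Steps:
$G = \frac{27}{5}$ ($G = \frac{5 \cdot 6 - 3}{5} = \frac{30 - 3}{5} = \frac{1}{5} \cdot 27 = \frac{27}{5} \approx 5.4$)
$8 + 9 \left(-3 - 2\right) \left(-3 - 5\right) \left(G + 1\right) = 8 + 9 \left(-3 - 2\right) \left(-3 - 5\right) \left(\frac{27}{5} + 1\right) = 8 + 9 \left(- 5 \left(\left(-8\right) \frac{32}{5}\right)\right) = 8 + 9 \left(\left(-5\right) \left(- \frac{256}{5}\right)\right) = 8 + 9 \cdot 256 = 8 + 2304 = 2312$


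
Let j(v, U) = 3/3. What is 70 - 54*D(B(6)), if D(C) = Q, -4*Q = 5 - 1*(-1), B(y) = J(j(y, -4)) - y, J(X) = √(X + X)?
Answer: 151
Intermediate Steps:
j(v, U) = 1 (j(v, U) = 3*(⅓) = 1)
J(X) = √2*√X (J(X) = √(2*X) = √2*√X)
B(y) = √2 - y (B(y) = √2*√1 - y = √2*1 - y = √2 - y)
Q = -3/2 (Q = -(5 - 1*(-1))/4 = -(5 + 1)/4 = -¼*6 = -3/2 ≈ -1.5000)
D(C) = -3/2
70 - 54*D(B(6)) = 70 - 54*(-3/2) = 70 + 81 = 151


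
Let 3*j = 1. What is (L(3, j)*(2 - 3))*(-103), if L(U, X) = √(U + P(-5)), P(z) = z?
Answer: 103*I*√2 ≈ 145.66*I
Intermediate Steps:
j = ⅓ (j = (⅓)*1 = ⅓ ≈ 0.33333)
L(U, X) = √(-5 + U) (L(U, X) = √(U - 5) = √(-5 + U))
(L(3, j)*(2 - 3))*(-103) = (√(-5 + 3)*(2 - 3))*(-103) = (√(-2)*(-1))*(-103) = ((I*√2)*(-1))*(-103) = -I*√2*(-103) = 103*I*√2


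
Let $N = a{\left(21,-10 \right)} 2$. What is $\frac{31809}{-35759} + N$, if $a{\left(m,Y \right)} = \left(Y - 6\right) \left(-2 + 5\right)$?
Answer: $- \frac{3464673}{35759} \approx -96.89$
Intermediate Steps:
$a{\left(m,Y \right)} = -18 + 3 Y$ ($a{\left(m,Y \right)} = \left(-6 + Y\right) 3 = -18 + 3 Y$)
$N = -96$ ($N = \left(-18 + 3 \left(-10\right)\right) 2 = \left(-18 - 30\right) 2 = \left(-48\right) 2 = -96$)
$\frac{31809}{-35759} + N = \frac{31809}{-35759} - 96 = 31809 \left(- \frac{1}{35759}\right) - 96 = - \frac{31809}{35759} - 96 = - \frac{3464673}{35759}$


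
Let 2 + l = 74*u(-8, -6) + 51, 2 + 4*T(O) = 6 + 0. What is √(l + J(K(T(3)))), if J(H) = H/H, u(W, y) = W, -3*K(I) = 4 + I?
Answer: I*√542 ≈ 23.281*I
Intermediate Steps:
T(O) = 1 (T(O) = -½ + (6 + 0)/4 = -½ + (¼)*6 = -½ + 3/2 = 1)
K(I) = -4/3 - I/3 (K(I) = -(4 + I)/3 = -4/3 - I/3)
J(H) = 1
l = -543 (l = -2 + (74*(-8) + 51) = -2 + (-592 + 51) = -2 - 541 = -543)
√(l + J(K(T(3)))) = √(-543 + 1) = √(-542) = I*√542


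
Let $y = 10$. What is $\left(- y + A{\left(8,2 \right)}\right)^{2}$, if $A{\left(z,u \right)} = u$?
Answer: $64$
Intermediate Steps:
$\left(- y + A{\left(8,2 \right)}\right)^{2} = \left(\left(-1\right) 10 + 2\right)^{2} = \left(-10 + 2\right)^{2} = \left(-8\right)^{2} = 64$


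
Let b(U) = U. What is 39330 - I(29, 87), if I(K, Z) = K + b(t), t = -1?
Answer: 39302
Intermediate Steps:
I(K, Z) = -1 + K (I(K, Z) = K - 1 = -1 + K)
39330 - I(29, 87) = 39330 - (-1 + 29) = 39330 - 1*28 = 39330 - 28 = 39302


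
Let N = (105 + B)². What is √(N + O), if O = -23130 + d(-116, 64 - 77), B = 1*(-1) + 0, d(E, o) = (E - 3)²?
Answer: √1847 ≈ 42.977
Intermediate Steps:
d(E, o) = (-3 + E)²
B = -1 (B = -1 + 0 = -1)
N = 10816 (N = (105 - 1)² = 104² = 10816)
O = -8969 (O = -23130 + (-3 - 116)² = -23130 + (-119)² = -23130 + 14161 = -8969)
√(N + O) = √(10816 - 8969) = √1847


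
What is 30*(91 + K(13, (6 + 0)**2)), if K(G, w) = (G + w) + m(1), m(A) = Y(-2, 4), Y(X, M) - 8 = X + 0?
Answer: 4380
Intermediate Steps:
Y(X, M) = 8 + X (Y(X, M) = 8 + (X + 0) = 8 + X)
m(A) = 6 (m(A) = 8 - 2 = 6)
K(G, w) = 6 + G + w (K(G, w) = (G + w) + 6 = 6 + G + w)
30*(91 + K(13, (6 + 0)**2)) = 30*(91 + (6 + 13 + (6 + 0)**2)) = 30*(91 + (6 + 13 + 6**2)) = 30*(91 + (6 + 13 + 36)) = 30*(91 + 55) = 30*146 = 4380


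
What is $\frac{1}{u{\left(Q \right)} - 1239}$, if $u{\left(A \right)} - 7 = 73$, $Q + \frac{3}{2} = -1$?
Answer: $- \frac{1}{1159} \approx -0.00086281$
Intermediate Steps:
$Q = - \frac{5}{2}$ ($Q = - \frac{3}{2} - 1 = - \frac{5}{2} \approx -2.5$)
$u{\left(A \right)} = 80$ ($u{\left(A \right)} = 7 + 73 = 80$)
$\frac{1}{u{\left(Q \right)} - 1239} = \frac{1}{80 - 1239} = \frac{1}{-1159} = - \frac{1}{1159}$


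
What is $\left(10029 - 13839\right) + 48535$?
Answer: $44725$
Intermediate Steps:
$\left(10029 - 13839\right) + 48535 = -3810 + 48535 = 44725$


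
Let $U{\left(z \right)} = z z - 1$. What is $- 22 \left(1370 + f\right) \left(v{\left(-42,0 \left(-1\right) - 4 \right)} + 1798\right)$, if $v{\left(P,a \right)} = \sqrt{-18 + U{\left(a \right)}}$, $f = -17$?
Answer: $-53519268 - 29766 i \sqrt{3} \approx -5.3519 \cdot 10^{7} - 51556.0 i$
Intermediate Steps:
$U{\left(z \right)} = -1 + z^{2}$ ($U{\left(z \right)} = z^{2} - 1 = -1 + z^{2}$)
$v{\left(P,a \right)} = \sqrt{-19 + a^{2}}$ ($v{\left(P,a \right)} = \sqrt{-18 + \left(-1 + a^{2}\right)} = \sqrt{-19 + a^{2}}$)
$- 22 \left(1370 + f\right) \left(v{\left(-42,0 \left(-1\right) - 4 \right)} + 1798\right) = - 22 \left(1370 - 17\right) \left(\sqrt{-19 + \left(0 \left(-1\right) - 4\right)^{2}} + 1798\right) = - 22 \cdot 1353 \left(\sqrt{-19 + \left(0 - 4\right)^{2}} + 1798\right) = - 22 \cdot 1353 \left(\sqrt{-19 + \left(-4\right)^{2}} + 1798\right) = - 22 \cdot 1353 \left(\sqrt{-19 + 16} + 1798\right) = - 22 \cdot 1353 \left(\sqrt{-3} + 1798\right) = - 22 \cdot 1353 \left(i \sqrt{3} + 1798\right) = - 22 \cdot 1353 \left(1798 + i \sqrt{3}\right) = - 22 \left(2432694 + 1353 i \sqrt{3}\right) = -53519268 - 29766 i \sqrt{3}$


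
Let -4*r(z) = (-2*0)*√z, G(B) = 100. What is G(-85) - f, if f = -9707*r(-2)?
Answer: 100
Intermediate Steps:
r(z) = 0 (r(z) = -(-2*0)*√z/4 = -0*√z = -¼*0 = 0)
f = 0 (f = -9707*0 = 0)
G(-85) - f = 100 - 1*0 = 100 + 0 = 100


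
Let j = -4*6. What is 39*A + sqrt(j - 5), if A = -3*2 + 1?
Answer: -195 + I*sqrt(29) ≈ -195.0 + 5.3852*I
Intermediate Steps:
A = -5 (A = -6 + 1 = -5)
j = -24
39*A + sqrt(j - 5) = 39*(-5) + sqrt(-24 - 5) = -195 + sqrt(-29) = -195 + I*sqrt(29)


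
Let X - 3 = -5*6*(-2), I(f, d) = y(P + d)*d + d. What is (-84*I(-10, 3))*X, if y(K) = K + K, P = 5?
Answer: -269892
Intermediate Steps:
y(K) = 2*K
I(f, d) = d + d*(10 + 2*d) (I(f, d) = (2*(5 + d))*d + d = (10 + 2*d)*d + d = d*(10 + 2*d) + d = d + d*(10 + 2*d))
X = 63 (X = 3 - 5*6*(-2) = 3 - 30*(-2) = 3 + 60 = 63)
(-84*I(-10, 3))*X = -252*(11 + 2*3)*63 = -252*(11 + 6)*63 = -252*17*63 = -84*51*63 = -4284*63 = -269892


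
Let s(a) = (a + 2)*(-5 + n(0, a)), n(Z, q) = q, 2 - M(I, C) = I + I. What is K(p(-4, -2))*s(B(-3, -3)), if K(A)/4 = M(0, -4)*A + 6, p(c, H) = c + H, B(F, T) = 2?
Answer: 288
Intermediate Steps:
M(I, C) = 2 - 2*I (M(I, C) = 2 - (I + I) = 2 - 2*I)
p(c, H) = H + c
K(A) = 24 + 8*A (K(A) = 4*((2 - 2*0)*A + 6) = 4*((2 + 0)*A + 6) = 4*(2*A + 6) = 4*(6 + 2*A) = 24 + 8*A)
s(a) = (-5 + a)*(2 + a) (s(a) = (a + 2)*(-5 + a) = (2 + a)*(-5 + a) = (-5 + a)*(2 + a))
K(p(-4, -2))*s(B(-3, -3)) = (24 + 8*(-2 - 4))*(-10 + 2**2 - 3*2) = (24 + 8*(-6))*(-10 + 4 - 6) = (24 - 48)*(-12) = -24*(-12) = 288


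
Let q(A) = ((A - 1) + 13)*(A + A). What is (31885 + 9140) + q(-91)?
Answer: 55403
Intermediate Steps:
q(A) = 2*A*(12 + A) (q(A) = ((-1 + A) + 13)*(2*A) = (12 + A)*(2*A) = 2*A*(12 + A))
(31885 + 9140) + q(-91) = (31885 + 9140) + 2*(-91)*(12 - 91) = 41025 + 2*(-91)*(-79) = 41025 + 14378 = 55403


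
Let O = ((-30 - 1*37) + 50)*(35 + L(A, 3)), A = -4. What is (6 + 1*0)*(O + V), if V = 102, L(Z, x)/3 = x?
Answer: -3876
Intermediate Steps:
L(Z, x) = 3*x
O = -748 (O = ((-30 - 1*37) + 50)*(35 + 3*3) = ((-30 - 37) + 50)*(35 + 9) = (-67 + 50)*44 = -17*44 = -748)
(6 + 1*0)*(O + V) = (6 + 1*0)*(-748 + 102) = (6 + 0)*(-646) = 6*(-646) = -3876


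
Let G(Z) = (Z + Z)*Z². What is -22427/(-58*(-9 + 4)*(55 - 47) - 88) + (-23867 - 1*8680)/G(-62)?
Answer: -42811771/4289904 ≈ -9.9797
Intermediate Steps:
G(Z) = 2*Z³ (G(Z) = (2*Z)*Z² = 2*Z³)
-22427/(-58*(-9 + 4)*(55 - 47) - 88) + (-23867 - 1*8680)/G(-62) = -22427/(-58*(-9 + 4)*(55 - 47) - 88) + (-23867 - 1*8680)/((2*(-62)³)) = -22427/(-(-290)*8 - 88) + (-23867 - 8680)/((2*(-238328))) = -22427/(-58*(-40) - 88) - 32547/(-476656) = -22427/(2320 - 88) - 32547*(-1/476656) = -22427/2232 + 32547/476656 = -42811771/4289904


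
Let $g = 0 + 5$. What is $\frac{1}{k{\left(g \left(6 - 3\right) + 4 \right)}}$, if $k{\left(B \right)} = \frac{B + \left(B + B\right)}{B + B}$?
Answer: $\frac{2}{3} \approx 0.66667$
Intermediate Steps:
$g = 5$
$k{\left(B \right)} = \frac{3}{2}$ ($k{\left(B \right)} = \frac{B + 2 B}{2 B} = 3 B \frac{1}{2 B} = \frac{3}{2}$)
$\frac{1}{k{\left(g \left(6 - 3\right) + 4 \right)}} = \frac{1}{\frac{3}{2}} = \frac{2}{3}$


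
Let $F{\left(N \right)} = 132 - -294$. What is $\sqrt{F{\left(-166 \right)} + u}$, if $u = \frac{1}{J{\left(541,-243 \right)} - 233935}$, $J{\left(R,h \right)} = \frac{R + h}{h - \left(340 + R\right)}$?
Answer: $\frac{2 \sqrt{1840829754692481177}}{131471619} \approx 20.64$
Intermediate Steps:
$J{\left(R,h \right)} = \frac{R + h}{-340 + h - R}$
$F{\left(N \right)} = 426$ ($F{\left(N \right)} = 132 + 294 = 426$)
$u = - \frac{562}{131471619}$ ($u = \frac{1}{\frac{541 - 243}{-340 - 243 - 541} - 233935} = \frac{1}{\frac{1}{-340 - 243 - 541} \cdot 298 - 233935} = \frac{1}{\frac{1}{-1124} \cdot 298 - 233935} = \frac{1}{\left(- \frac{1}{1124}\right) 298 - 233935} = \frac{1}{- \frac{149}{562} - 233935} = \frac{1}{- \frac{131471619}{562}} = - \frac{562}{131471619} \approx -4.2747 \cdot 10^{-6}$)
$\sqrt{F{\left(-166 \right)} + u} = \sqrt{426 - \frac{562}{131471619}} = \sqrt{\frac{56006909132}{131471619}} = \frac{2 \sqrt{1840829754692481177}}{131471619}$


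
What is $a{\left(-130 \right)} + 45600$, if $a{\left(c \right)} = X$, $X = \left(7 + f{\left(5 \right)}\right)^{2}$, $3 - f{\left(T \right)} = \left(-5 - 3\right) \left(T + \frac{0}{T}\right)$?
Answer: $48100$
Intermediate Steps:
$f{\left(T \right)} = 3 + 8 T$ ($f{\left(T \right)} = 3 - \left(-5 - 3\right) \left(T + \frac{0}{T}\right) = 3 - - 8 \left(T + 0\right) = 3 - - 8 T = 3 + 8 T$)
$X = 2500$ ($X = \left(7 + \left(3 + 8 \cdot 5\right)\right)^{2} = \left(7 + \left(3 + 40\right)\right)^{2} = \left(7 + 43\right)^{2} = 50^{2} = 2500$)
$a{\left(c \right)} = 2500$
$a{\left(-130 \right)} + 45600 = 2500 + 45600 = 48100$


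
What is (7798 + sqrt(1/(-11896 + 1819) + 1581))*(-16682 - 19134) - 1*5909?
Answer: -279299077 - 71632*sqrt(40136025918)/10077 ≈ -2.8072e+8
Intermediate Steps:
(7798 + sqrt(1/(-11896 + 1819) + 1581))*(-16682 - 19134) - 1*5909 = (7798 + sqrt(1/(-10077) + 1581))*(-35816) - 5909 = (7798 + sqrt(-1/10077 + 1581))*(-35816) - 5909 = (7798 + sqrt(15931736/10077))*(-35816) - 5909 = (7798 + 2*sqrt(40136025918)/10077)*(-35816) - 5909 = (-279293168 - 71632*sqrt(40136025918)/10077) - 5909 = -279299077 - 71632*sqrt(40136025918)/10077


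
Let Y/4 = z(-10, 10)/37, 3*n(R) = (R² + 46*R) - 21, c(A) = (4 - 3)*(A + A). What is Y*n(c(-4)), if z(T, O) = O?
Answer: -13000/111 ≈ -117.12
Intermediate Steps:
c(A) = 2*A (c(A) = 1*(2*A) = 2*A)
n(R) = -7 + R²/3 + 46*R/3 (n(R) = ((R² + 46*R) - 21)/3 = (-21 + R² + 46*R)/3 = -7 + R²/3 + 46*R/3)
Y = 40/37 (Y = 4*(10/37) = 40/37 ≈ 1.0811)
Y*n(c(-4)) = 40*(-7 + (2*(-4))²/3 + 46*(2*(-4))/3)/37 = 40*(-7 + (⅓)*(-8)² + (46/3)*(-8))/37 = 40*(-7 + (⅓)*64 - 368/3)/37 = 40*(-7 + 64/3 - 368/3)/37 = (40/37)*(-325/3) = -13000/111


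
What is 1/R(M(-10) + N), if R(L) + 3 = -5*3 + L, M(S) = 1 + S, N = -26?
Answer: -1/53 ≈ -0.018868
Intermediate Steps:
R(L) = -18 + L (R(L) = -3 + (-5*3 + L) = -3 + (-15 + L) = -18 + L)
1/R(M(-10) + N) = 1/(-18 + ((1 - 10) - 26)) = 1/(-18 + (-9 - 26)) = 1/(-18 - 35) = 1/(-53) = -1/53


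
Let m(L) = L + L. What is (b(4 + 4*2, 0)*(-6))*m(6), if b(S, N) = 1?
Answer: -72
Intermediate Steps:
m(L) = 2*L
(b(4 + 4*2, 0)*(-6))*m(6) = (1*(-6))*(2*6) = -6*12 = -72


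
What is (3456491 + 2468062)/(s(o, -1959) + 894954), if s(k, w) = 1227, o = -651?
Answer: 1974851/298727 ≈ 6.6109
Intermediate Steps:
(3456491 + 2468062)/(s(o, -1959) + 894954) = (3456491 + 2468062)/(1227 + 894954) = 5924553/896181 = 5924553*(1/896181) = 1974851/298727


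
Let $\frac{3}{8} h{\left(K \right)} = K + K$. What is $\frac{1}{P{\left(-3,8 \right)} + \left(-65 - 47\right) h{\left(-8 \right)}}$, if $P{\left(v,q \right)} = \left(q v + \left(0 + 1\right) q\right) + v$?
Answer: $\frac{3}{14279} \approx 0.0002101$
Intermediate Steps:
$h{\left(K \right)} = \frac{16 K}{3}$ ($h{\left(K \right)} = \frac{8 \left(K + K\right)}{3} = \frac{8 \cdot 2 K}{3} = \frac{16 K}{3}$)
$P{\left(v,q \right)} = q + v + q v$ ($P{\left(v,q \right)} = \left(q v + 1 q\right) + v = \left(q v + q\right) + v = \left(q + q v\right) + v = q + v + q v$)
$\frac{1}{P{\left(-3,8 \right)} + \left(-65 - 47\right) h{\left(-8 \right)}} = \frac{1}{\left(8 - 3 + 8 \left(-3\right)\right) + \left(-65 - 47\right) \frac{16}{3} \left(-8\right)} = \frac{1}{\left(8 - 3 - 24\right) - - \frac{14336}{3}} = \frac{1}{-19 + \frac{14336}{3}} = \frac{1}{\frac{14279}{3}} = \frac{3}{14279}$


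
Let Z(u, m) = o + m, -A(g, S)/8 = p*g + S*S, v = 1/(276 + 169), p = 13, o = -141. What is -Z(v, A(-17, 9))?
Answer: -979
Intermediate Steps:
v = 1/445 ≈ 0.0022472
A(g, S) = -104*g - 8*S² (A(g, S) = -8*(13*g + S*S) = -8*(13*g + S²) = -8*(S² + 13*g) = -104*g - 8*S²)
Z(u, m) = -141 + m
-Z(v, A(-17, 9)) = -(-141 + (-104*(-17) - 8*9²)) = -(-141 + (1768 - 8*81)) = -(-141 + (1768 - 648)) = -(-141 + 1120) = -1*979 = -979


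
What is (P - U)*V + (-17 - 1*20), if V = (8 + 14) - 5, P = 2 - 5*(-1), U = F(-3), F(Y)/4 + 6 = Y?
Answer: 694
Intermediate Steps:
F(Y) = -24 + 4*Y
U = -36 (U = -24 + 4*(-3) = -24 - 12 = -36)
P = 7 (P = 2 + 5 = 7)
V = 17 (V = 22 - 5 = 17)
(P - U)*V + (-17 - 1*20) = (7 - 1*(-36))*17 + (-17 - 1*20) = (7 + 36)*17 + (-17 - 20) = 43*17 - 37 = 731 - 37 = 694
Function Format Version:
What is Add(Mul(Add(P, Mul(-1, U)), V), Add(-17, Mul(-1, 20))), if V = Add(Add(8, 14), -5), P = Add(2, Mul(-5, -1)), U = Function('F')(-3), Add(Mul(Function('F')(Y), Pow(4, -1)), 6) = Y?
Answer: 694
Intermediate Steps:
Function('F')(Y) = Add(-24, Mul(4, Y))
U = -36 (U = Add(-24, Mul(4, -3)) = Add(-24, -12) = -36)
P = 7 (P = Add(2, 5) = 7)
V = 17 (V = Add(22, -5) = 17)
Add(Mul(Add(P, Mul(-1, U)), V), Add(-17, Mul(-1, 20))) = Add(Mul(Add(7, Mul(-1, -36)), 17), Add(-17, Mul(-1, 20))) = Add(Mul(Add(7, 36), 17), Add(-17, -20)) = Add(Mul(43, 17), -37) = Add(731, -37) = 694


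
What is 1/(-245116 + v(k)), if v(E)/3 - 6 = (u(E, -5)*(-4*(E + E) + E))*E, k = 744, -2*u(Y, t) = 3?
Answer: 1/17191286 ≈ 5.8169e-8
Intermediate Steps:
u(Y, t) = -3/2 (u(Y, t) = -1/2*3 = -3/2)
v(E) = 18 + 63*E**2/2 (v(E) = 18 + 3*((-3*(-4*(E + E) + E)/2)*E) = 18 + 3*((-3*(-8*E + E)/2)*E) = 18 + 3*((-(-21)*E/2)*E) = 18 + 3*((21*E/2)*E) = 18 + 3*(21*E**2/2) = 18 + 63*E**2/2)
1/(-245116 + v(k)) = 1/(-245116 + (18 + (63/2)*744**2)) = 1/(-245116 + (18 + (63/2)*553536)) = 1/(-245116 + (18 + 17436384)) = 1/(-245116 + 17436402) = 1/17191286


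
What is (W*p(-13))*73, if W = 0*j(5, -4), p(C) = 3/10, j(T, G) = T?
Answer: 0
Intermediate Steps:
p(C) = 3/10 (p(C) = 3*(⅒) = 3/10)
W = 0 (W = 0*5 = 0)
(W*p(-13))*73 = (0*(3/10))*73 = 0*73 = 0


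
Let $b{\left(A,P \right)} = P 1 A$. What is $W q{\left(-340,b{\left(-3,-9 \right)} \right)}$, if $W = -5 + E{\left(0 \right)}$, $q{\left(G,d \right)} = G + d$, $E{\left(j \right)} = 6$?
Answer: $-313$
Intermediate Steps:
$b{\left(A,P \right)} = A P$ ($b{\left(A,P \right)} = P A = A P$)
$W = 1$ ($W = -5 + 6 = 1$)
$W q{\left(-340,b{\left(-3,-9 \right)} \right)} = 1 \left(-340 - -27\right) = 1 \left(-340 + 27\right) = 1 \left(-313\right) = -313$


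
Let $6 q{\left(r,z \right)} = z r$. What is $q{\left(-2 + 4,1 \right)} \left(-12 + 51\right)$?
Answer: $13$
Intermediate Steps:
$q{\left(r,z \right)} = \frac{r z}{6}$ ($q{\left(r,z \right)} = \frac{z r}{6} = \frac{r z}{6}$)
$q{\left(-2 + 4,1 \right)} \left(-12 + 51\right) = \frac{1}{6} \left(-2 + 4\right) 1 \left(-12 + 51\right) = \frac{1}{6} \cdot 2 \cdot 1 \cdot 39 = \frac{1}{3} \cdot 39 = 13$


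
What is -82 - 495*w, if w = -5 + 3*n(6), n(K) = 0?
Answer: 2393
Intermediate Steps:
w = -5 (w = -5 + 3*0 = -5 + 0 = -5)
-82 - 495*w = -82 - 495*(-5) = -82 + 2475 = 2393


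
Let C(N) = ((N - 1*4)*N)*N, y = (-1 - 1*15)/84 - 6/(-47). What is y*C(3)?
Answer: 186/329 ≈ 0.56535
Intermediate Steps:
y = -62/987 (y = (-1 - 15)*(1/84) - 6*(-1/47) = -16*1/84 + 6/47 = -4/21 + 6/47 = -62/987 ≈ -0.062817)
C(N) = N²*(-4 + N) (C(N) = ((N - 4)*N)*N = ((-4 + N)*N)*N = (N*(-4 + N))*N = N²*(-4 + N))
y*C(3) = -62*3²*(-4 + 3)/987 = -186*(-1)/329 = -62/987*(-9) = 186/329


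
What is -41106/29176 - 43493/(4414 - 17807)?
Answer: 359209555/195377084 ≈ 1.8385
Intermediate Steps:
-41106/29176 - 43493/(4414 - 17807) = -41106*1/29176 - 43493/(-13393) = -20553/14588 - 43493*(-1/13393) = -20553/14588 + 43493/13393 = 359209555/195377084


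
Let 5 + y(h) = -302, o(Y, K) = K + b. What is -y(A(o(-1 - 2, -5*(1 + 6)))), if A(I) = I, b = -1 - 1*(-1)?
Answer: 307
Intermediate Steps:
b = 0 (b = -1 + 1 = 0)
o(Y, K) = K (o(Y, K) = K + 0 = K)
y(h) = -307 (y(h) = -5 - 302 = -307)
-y(A(o(-1 - 2, -5*(1 + 6)))) = -1*(-307) = 307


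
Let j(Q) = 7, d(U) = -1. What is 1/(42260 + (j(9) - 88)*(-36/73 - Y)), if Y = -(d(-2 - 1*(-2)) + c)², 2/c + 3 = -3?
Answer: 73/3077384 ≈ 2.3721e-5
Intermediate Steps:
c = -⅓ (c = 2/(-3 - 3) = 2/(-6) = 2*(-⅙) = -⅓ ≈ -0.33333)
Y = -16/9 (Y = -(-1 - ⅓)² = -(-4/3)² = -1*16/9 = -16/9 ≈ -1.7778)
1/(42260 + (j(9) - 88)*(-36/73 - Y)) = 1/(42260 + (7 - 88)*(-36/73 - 1*(-16/9))) = 1/(42260 - 81*(-36*1/73 + 16/9)) = 1/(42260 - 81*(-36/73 + 16/9)) = 1/(42260 - 81*844/657) = 1/(42260 - 7596/73) = 1/(3077384/73) = 73/3077384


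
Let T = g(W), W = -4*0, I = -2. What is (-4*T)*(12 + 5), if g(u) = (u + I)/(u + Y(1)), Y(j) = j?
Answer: 136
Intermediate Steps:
W = 0
g(u) = (-2 + u)/(1 + u) (g(u) = (u - 2)/(u + 1) = (-2 + u)/(1 + u))
T = -2 (T = (-2 + 0)/(1 + 0) = -2/1 = 1*(-2) = -2)
(-4*T)*(12 + 5) = (-4*(-2))*(12 + 5) = 8*17 = 136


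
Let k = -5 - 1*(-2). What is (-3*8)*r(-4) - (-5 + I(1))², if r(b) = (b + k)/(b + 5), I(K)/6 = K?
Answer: 167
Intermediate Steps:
k = -3 (k = -5 + 2 = -3)
I(K) = 6*K
r(b) = (-3 + b)/(5 + b) (r(b) = (b - 3)/(b + 5) = (-3 + b)/(5 + b))
(-3*8)*r(-4) - (-5 + I(1))² = (-3*8)*((-3 - 4)/(5 - 4)) - (-5 + 6*1)² = -24*(-7)/1 - (-5 + 6)² = -24*(-7) - 1² = -24*(-7) - 1 = 168 - 1*1 = 168 - 1 = 167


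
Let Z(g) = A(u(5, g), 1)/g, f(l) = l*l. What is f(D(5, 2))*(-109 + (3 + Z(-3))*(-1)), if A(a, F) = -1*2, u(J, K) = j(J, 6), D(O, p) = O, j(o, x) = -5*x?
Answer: -8450/3 ≈ -2816.7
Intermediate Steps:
u(J, K) = -30 (u(J, K) = -5*6 = -30)
A(a, F) = -2
f(l) = l²
Z(g) = -2/g
f(D(5, 2))*(-109 + (3 + Z(-3))*(-1)) = 5²*(-109 + (3 - 2/(-3))*(-1)) = 25*(-109 + (3 - 2*(-⅓))*(-1)) = 25*(-109 + (3 + ⅔)*(-1)) = 25*(-109 + (11/3)*(-1)) = 25*(-109 - 11/3) = 25*(-338/3) = -8450/3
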